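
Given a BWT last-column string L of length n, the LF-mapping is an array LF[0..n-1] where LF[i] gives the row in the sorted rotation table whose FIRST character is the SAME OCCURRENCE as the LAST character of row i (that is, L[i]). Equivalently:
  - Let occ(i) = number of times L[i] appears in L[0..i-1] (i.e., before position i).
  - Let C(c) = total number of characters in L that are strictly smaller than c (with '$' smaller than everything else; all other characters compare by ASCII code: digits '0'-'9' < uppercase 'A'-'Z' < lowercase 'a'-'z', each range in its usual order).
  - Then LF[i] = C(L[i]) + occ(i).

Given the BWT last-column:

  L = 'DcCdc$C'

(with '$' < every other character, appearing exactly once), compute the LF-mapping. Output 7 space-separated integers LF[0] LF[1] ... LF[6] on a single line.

Char counts: '$':1, 'C':2, 'D':1, 'c':2, 'd':1
C (first-col start): C('$')=0, C('C')=1, C('D')=3, C('c')=4, C('d')=6
L[0]='D': occ=0, LF[0]=C('D')+0=3+0=3
L[1]='c': occ=0, LF[1]=C('c')+0=4+0=4
L[2]='C': occ=0, LF[2]=C('C')+0=1+0=1
L[3]='d': occ=0, LF[3]=C('d')+0=6+0=6
L[4]='c': occ=1, LF[4]=C('c')+1=4+1=5
L[5]='$': occ=0, LF[5]=C('$')+0=0+0=0
L[6]='C': occ=1, LF[6]=C('C')+1=1+1=2

Answer: 3 4 1 6 5 0 2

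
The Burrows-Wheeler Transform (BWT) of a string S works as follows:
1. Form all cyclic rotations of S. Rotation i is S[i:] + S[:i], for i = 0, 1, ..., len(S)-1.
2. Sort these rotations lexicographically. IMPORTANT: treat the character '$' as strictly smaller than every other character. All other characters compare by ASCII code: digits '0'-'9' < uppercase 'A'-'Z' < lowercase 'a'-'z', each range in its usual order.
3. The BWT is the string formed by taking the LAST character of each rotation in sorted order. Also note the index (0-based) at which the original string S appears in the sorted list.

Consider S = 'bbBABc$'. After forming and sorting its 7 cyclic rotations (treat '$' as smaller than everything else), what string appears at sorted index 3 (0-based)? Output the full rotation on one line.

Answer: Bc$bbBA

Derivation:
All 7 rotations (rotation i = S[i:]+S[:i]):
  rot[0] = bbBABc$
  rot[1] = bBABc$b
  rot[2] = BABc$bb
  rot[3] = ABc$bbB
  rot[4] = Bc$bbBA
  rot[5] = c$bbBAB
  rot[6] = $bbBABc
Sorted (with $ < everything):
  sorted[0] = $bbBABc
  sorted[1] = ABc$bbB
  sorted[2] = BABc$bb
  sorted[3] = Bc$bbBA
  sorted[4] = bBABc$b
  sorted[5] = bbBABc$
  sorted[6] = c$bbBAB
sorted[3] = Bc$bbBA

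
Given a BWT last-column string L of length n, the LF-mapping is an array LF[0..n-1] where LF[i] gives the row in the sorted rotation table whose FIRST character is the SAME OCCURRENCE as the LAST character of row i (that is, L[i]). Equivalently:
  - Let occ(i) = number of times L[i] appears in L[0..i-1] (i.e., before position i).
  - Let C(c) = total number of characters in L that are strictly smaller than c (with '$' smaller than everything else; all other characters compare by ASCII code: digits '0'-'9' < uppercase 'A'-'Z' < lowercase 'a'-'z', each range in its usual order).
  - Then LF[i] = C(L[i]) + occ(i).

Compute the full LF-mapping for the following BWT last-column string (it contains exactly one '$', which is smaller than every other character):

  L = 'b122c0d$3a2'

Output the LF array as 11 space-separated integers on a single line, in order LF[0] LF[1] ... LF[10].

Char counts: '$':1, '0':1, '1':1, '2':3, '3':1, 'a':1, 'b':1, 'c':1, 'd':1
C (first-col start): C('$')=0, C('0')=1, C('1')=2, C('2')=3, C('3')=6, C('a')=7, C('b')=8, C('c')=9, C('d')=10
L[0]='b': occ=0, LF[0]=C('b')+0=8+0=8
L[1]='1': occ=0, LF[1]=C('1')+0=2+0=2
L[2]='2': occ=0, LF[2]=C('2')+0=3+0=3
L[3]='2': occ=1, LF[3]=C('2')+1=3+1=4
L[4]='c': occ=0, LF[4]=C('c')+0=9+0=9
L[5]='0': occ=0, LF[5]=C('0')+0=1+0=1
L[6]='d': occ=0, LF[6]=C('d')+0=10+0=10
L[7]='$': occ=0, LF[7]=C('$')+0=0+0=0
L[8]='3': occ=0, LF[8]=C('3')+0=6+0=6
L[9]='a': occ=0, LF[9]=C('a')+0=7+0=7
L[10]='2': occ=2, LF[10]=C('2')+2=3+2=5

Answer: 8 2 3 4 9 1 10 0 6 7 5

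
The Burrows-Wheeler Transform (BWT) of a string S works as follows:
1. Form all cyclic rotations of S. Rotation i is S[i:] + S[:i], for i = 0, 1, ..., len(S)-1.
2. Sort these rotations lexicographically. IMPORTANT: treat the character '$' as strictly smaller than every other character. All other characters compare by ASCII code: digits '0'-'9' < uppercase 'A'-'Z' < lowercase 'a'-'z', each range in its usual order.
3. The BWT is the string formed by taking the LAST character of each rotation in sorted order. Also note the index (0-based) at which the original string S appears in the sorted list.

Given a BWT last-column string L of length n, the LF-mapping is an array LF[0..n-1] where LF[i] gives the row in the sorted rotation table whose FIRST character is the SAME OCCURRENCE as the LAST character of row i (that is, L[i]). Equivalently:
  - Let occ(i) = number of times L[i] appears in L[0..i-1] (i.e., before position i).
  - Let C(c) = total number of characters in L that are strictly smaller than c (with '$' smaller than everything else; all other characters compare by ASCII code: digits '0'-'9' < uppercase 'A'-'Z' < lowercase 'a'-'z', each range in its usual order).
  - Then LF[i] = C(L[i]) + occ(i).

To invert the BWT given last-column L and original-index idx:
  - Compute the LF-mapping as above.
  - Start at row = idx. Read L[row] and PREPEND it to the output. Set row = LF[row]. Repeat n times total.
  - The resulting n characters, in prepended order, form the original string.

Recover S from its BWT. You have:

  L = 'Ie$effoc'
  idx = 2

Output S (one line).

Answer: coffeeI$

Derivation:
LF mapping: 1 3 0 4 5 6 7 2
Walk LF starting at row 2, prepending L[row]:
  step 1: row=2, L[2]='$', prepend. Next row=LF[2]=0
  step 2: row=0, L[0]='I', prepend. Next row=LF[0]=1
  step 3: row=1, L[1]='e', prepend. Next row=LF[1]=3
  step 4: row=3, L[3]='e', prepend. Next row=LF[3]=4
  step 5: row=4, L[4]='f', prepend. Next row=LF[4]=5
  step 6: row=5, L[5]='f', prepend. Next row=LF[5]=6
  step 7: row=6, L[6]='o', prepend. Next row=LF[6]=7
  step 8: row=7, L[7]='c', prepend. Next row=LF[7]=2
Reversed output: coffeeI$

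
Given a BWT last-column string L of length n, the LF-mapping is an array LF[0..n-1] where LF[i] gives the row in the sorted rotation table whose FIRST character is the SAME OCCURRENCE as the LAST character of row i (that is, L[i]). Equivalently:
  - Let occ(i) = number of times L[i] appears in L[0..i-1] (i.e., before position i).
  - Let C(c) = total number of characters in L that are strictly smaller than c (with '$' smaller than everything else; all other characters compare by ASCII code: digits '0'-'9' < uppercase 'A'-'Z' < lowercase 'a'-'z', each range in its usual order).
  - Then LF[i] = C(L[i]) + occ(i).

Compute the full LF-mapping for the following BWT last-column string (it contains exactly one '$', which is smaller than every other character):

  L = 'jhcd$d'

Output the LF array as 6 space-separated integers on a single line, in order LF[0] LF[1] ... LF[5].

Char counts: '$':1, 'c':1, 'd':2, 'h':1, 'j':1
C (first-col start): C('$')=0, C('c')=1, C('d')=2, C('h')=4, C('j')=5
L[0]='j': occ=0, LF[0]=C('j')+0=5+0=5
L[1]='h': occ=0, LF[1]=C('h')+0=4+0=4
L[2]='c': occ=0, LF[2]=C('c')+0=1+0=1
L[3]='d': occ=0, LF[3]=C('d')+0=2+0=2
L[4]='$': occ=0, LF[4]=C('$')+0=0+0=0
L[5]='d': occ=1, LF[5]=C('d')+1=2+1=3

Answer: 5 4 1 2 0 3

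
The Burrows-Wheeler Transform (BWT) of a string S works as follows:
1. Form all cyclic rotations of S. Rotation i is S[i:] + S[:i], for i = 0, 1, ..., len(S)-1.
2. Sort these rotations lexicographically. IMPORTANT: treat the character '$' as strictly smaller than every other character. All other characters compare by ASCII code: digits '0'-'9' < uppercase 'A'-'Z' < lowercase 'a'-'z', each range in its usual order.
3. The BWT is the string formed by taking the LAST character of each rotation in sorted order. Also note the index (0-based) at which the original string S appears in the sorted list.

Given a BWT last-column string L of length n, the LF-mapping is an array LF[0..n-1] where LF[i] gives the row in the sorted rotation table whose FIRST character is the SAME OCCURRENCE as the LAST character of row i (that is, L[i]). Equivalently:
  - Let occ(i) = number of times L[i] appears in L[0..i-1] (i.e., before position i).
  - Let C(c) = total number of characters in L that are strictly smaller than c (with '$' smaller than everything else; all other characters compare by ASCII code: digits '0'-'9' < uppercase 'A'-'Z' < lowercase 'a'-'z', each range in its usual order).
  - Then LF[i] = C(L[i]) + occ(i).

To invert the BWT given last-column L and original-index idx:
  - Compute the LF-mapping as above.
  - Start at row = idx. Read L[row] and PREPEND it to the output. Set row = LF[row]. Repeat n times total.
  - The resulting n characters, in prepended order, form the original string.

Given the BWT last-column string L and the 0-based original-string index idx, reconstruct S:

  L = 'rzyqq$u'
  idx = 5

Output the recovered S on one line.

LF mapping: 3 6 5 1 2 0 4
Walk LF starting at row 5, prepending L[row]:
  step 1: row=5, L[5]='$', prepend. Next row=LF[5]=0
  step 2: row=0, L[0]='r', prepend. Next row=LF[0]=3
  step 3: row=3, L[3]='q', prepend. Next row=LF[3]=1
  step 4: row=1, L[1]='z', prepend. Next row=LF[1]=6
  step 5: row=6, L[6]='u', prepend. Next row=LF[6]=4
  step 6: row=4, L[4]='q', prepend. Next row=LF[4]=2
  step 7: row=2, L[2]='y', prepend. Next row=LF[2]=5
Reversed output: yquzqr$

Answer: yquzqr$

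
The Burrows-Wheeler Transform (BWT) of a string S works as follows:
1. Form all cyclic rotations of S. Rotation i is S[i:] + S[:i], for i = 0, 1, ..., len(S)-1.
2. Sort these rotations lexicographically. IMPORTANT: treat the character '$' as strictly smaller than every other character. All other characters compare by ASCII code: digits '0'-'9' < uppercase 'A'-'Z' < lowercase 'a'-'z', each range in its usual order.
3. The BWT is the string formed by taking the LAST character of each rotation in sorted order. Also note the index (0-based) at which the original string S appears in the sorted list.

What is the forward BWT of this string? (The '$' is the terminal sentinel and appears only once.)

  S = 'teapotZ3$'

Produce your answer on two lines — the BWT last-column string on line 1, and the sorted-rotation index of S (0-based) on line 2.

All 9 rotations (rotation i = S[i:]+S[:i]):
  rot[0] = teapotZ3$
  rot[1] = eapotZ3$t
  rot[2] = apotZ3$te
  rot[3] = potZ3$tea
  rot[4] = otZ3$teap
  rot[5] = tZ3$teapo
  rot[6] = Z3$teapot
  rot[7] = 3$teapotZ
  rot[8] = $teapotZ3
Sorted (with $ < everything):
  sorted[0] = $teapotZ3  (last char: '3')
  sorted[1] = 3$teapotZ  (last char: 'Z')
  sorted[2] = Z3$teapot  (last char: 't')
  sorted[3] = apotZ3$te  (last char: 'e')
  sorted[4] = eapotZ3$t  (last char: 't')
  sorted[5] = otZ3$teap  (last char: 'p')
  sorted[6] = potZ3$tea  (last char: 'a')
  sorted[7] = tZ3$teapo  (last char: 'o')
  sorted[8] = teapotZ3$  (last char: '$')
Last column: 3Ztetpao$
Original string S is at sorted index 8

Answer: 3Ztetpao$
8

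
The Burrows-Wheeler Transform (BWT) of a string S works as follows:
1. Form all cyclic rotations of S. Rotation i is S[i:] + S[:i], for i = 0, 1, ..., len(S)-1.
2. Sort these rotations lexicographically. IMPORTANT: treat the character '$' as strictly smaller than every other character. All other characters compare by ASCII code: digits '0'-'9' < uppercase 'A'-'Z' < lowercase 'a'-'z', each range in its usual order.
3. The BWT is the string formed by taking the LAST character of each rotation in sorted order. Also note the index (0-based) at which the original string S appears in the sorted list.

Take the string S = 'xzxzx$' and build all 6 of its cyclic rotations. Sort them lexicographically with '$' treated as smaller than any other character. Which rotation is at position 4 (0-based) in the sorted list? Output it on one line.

Answer: zx$xzx

Derivation:
All 6 rotations (rotation i = S[i:]+S[:i]):
  rot[0] = xzxzx$
  rot[1] = zxzx$x
  rot[2] = xzx$xz
  rot[3] = zx$xzx
  rot[4] = x$xzxz
  rot[5] = $xzxzx
Sorted (with $ < everything):
  sorted[0] = $xzxzx
  sorted[1] = x$xzxz
  sorted[2] = xzx$xz
  sorted[3] = xzxzx$
  sorted[4] = zx$xzx
  sorted[5] = zxzx$x
sorted[4] = zx$xzx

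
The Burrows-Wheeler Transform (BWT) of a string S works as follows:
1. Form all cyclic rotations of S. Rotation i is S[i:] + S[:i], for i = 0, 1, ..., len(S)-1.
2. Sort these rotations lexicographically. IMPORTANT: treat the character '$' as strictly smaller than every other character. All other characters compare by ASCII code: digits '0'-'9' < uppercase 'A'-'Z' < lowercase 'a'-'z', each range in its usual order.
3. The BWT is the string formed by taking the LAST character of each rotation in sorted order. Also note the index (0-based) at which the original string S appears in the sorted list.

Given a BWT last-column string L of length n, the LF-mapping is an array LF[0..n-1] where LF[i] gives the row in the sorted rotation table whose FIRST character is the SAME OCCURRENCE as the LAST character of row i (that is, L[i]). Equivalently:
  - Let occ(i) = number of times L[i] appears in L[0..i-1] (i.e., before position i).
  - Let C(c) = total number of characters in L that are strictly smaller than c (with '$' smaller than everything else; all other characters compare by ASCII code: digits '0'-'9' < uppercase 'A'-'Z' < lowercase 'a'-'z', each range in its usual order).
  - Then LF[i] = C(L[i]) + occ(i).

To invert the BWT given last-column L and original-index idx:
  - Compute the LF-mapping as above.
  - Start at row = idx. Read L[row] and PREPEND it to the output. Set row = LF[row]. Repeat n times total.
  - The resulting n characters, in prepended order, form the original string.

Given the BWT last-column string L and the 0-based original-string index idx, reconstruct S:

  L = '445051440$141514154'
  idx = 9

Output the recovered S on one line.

LF mapping: 8 9 15 1 16 3 10 11 2 0 4 12 5 17 6 13 7 18 14
Walk LF starting at row 9, prepending L[row]:
  step 1: row=9, L[9]='$', prepend. Next row=LF[9]=0
  step 2: row=0, L[0]='4', prepend. Next row=LF[0]=8
  step 3: row=8, L[8]='0', prepend. Next row=LF[8]=2
  step 4: row=2, L[2]='5', prepend. Next row=LF[2]=15
  step 5: row=15, L[15]='4', prepend. Next row=LF[15]=13
  step 6: row=13, L[13]='5', prepend. Next row=LF[13]=17
  step 7: row=17, L[17]='5', prepend. Next row=LF[17]=18
  step 8: row=18, L[18]='4', prepend. Next row=LF[18]=14
  step 9: row=14, L[14]='1', prepend. Next row=LF[14]=6
  step 10: row=6, L[6]='4', prepend. Next row=LF[6]=10
  step 11: row=10, L[10]='1', prepend. Next row=LF[10]=4
  step 12: row=4, L[4]='5', prepend. Next row=LF[4]=16
  step 13: row=16, L[16]='1', prepend. Next row=LF[16]=7
  step 14: row=7, L[7]='4', prepend. Next row=LF[7]=11
  step 15: row=11, L[11]='4', prepend. Next row=LF[11]=12
  step 16: row=12, L[12]='1', prepend. Next row=LF[12]=5
  step 17: row=5, L[5]='1', prepend. Next row=LF[5]=3
  step 18: row=3, L[3]='0', prepend. Next row=LF[3]=1
  step 19: row=1, L[1]='4', prepend. Next row=LF[1]=9
Reversed output: 401144151414554504$

Answer: 401144151414554504$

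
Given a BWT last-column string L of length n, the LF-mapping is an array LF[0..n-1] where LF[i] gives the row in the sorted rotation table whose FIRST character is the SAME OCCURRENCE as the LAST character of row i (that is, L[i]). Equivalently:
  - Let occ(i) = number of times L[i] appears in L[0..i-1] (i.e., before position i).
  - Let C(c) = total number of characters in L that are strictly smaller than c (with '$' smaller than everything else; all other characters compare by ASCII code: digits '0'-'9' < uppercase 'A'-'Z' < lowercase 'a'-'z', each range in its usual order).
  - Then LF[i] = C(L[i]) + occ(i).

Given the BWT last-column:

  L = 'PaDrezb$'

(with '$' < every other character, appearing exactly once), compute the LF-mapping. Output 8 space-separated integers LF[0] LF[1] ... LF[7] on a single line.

Answer: 2 3 1 6 5 7 4 0

Derivation:
Char counts: '$':1, 'D':1, 'P':1, 'a':1, 'b':1, 'e':1, 'r':1, 'z':1
C (first-col start): C('$')=0, C('D')=1, C('P')=2, C('a')=3, C('b')=4, C('e')=5, C('r')=6, C('z')=7
L[0]='P': occ=0, LF[0]=C('P')+0=2+0=2
L[1]='a': occ=0, LF[1]=C('a')+0=3+0=3
L[2]='D': occ=0, LF[2]=C('D')+0=1+0=1
L[3]='r': occ=0, LF[3]=C('r')+0=6+0=6
L[4]='e': occ=0, LF[4]=C('e')+0=5+0=5
L[5]='z': occ=0, LF[5]=C('z')+0=7+0=7
L[6]='b': occ=0, LF[6]=C('b')+0=4+0=4
L[7]='$': occ=0, LF[7]=C('$')+0=0+0=0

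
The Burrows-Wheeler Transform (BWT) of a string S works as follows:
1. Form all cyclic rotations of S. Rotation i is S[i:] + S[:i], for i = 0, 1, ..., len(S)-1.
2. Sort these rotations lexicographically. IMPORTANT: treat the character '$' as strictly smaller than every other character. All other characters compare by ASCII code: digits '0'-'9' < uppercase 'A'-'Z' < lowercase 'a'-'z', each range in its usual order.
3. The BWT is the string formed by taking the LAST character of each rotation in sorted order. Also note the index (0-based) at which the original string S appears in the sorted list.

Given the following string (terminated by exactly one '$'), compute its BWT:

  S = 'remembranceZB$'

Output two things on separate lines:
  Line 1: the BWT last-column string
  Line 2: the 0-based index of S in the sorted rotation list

All 14 rotations (rotation i = S[i:]+S[:i]):
  rot[0] = remembranceZB$
  rot[1] = emembranceZB$r
  rot[2] = membranceZB$re
  rot[3] = embranceZB$rem
  rot[4] = mbranceZB$reme
  rot[5] = branceZB$remem
  rot[6] = ranceZB$rememb
  rot[7] = anceZB$remembr
  rot[8] = nceZB$remembra
  rot[9] = ceZB$remembran
  rot[10] = eZB$remembranc
  rot[11] = ZB$remembrance
  rot[12] = B$remembranceZ
  rot[13] = $remembranceZB
Sorted (with $ < everything):
  sorted[0] = $remembranceZB  (last char: 'B')
  sorted[1] = B$remembranceZ  (last char: 'Z')
  sorted[2] = ZB$remembrance  (last char: 'e')
  sorted[3] = anceZB$remembr  (last char: 'r')
  sorted[4] = branceZB$remem  (last char: 'm')
  sorted[5] = ceZB$remembran  (last char: 'n')
  sorted[6] = eZB$remembranc  (last char: 'c')
  sorted[7] = embranceZB$rem  (last char: 'm')
  sorted[8] = emembranceZB$r  (last char: 'r')
  sorted[9] = mbranceZB$reme  (last char: 'e')
  sorted[10] = membranceZB$re  (last char: 'e')
  sorted[11] = nceZB$remembra  (last char: 'a')
  sorted[12] = ranceZB$rememb  (last char: 'b')
  sorted[13] = remembranceZB$  (last char: '$')
Last column: BZermncmreeab$
Original string S is at sorted index 13

Answer: BZermncmreeab$
13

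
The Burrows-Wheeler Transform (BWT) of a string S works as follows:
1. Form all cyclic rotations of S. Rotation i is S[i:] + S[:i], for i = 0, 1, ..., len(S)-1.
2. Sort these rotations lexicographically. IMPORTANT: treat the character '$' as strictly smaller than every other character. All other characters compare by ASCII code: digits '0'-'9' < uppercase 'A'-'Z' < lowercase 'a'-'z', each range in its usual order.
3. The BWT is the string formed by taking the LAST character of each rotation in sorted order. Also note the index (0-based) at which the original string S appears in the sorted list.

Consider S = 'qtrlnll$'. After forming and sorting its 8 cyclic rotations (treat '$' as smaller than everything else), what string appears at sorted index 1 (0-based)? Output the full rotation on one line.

Answer: l$qtrlnl

Derivation:
All 8 rotations (rotation i = S[i:]+S[:i]):
  rot[0] = qtrlnll$
  rot[1] = trlnll$q
  rot[2] = rlnll$qt
  rot[3] = lnll$qtr
  rot[4] = nll$qtrl
  rot[5] = ll$qtrln
  rot[6] = l$qtrlnl
  rot[7] = $qtrlnll
Sorted (with $ < everything):
  sorted[0] = $qtrlnll
  sorted[1] = l$qtrlnl
  sorted[2] = ll$qtrln
  sorted[3] = lnll$qtr
  sorted[4] = nll$qtrl
  sorted[5] = qtrlnll$
  sorted[6] = rlnll$qt
  sorted[7] = trlnll$q
sorted[1] = l$qtrlnl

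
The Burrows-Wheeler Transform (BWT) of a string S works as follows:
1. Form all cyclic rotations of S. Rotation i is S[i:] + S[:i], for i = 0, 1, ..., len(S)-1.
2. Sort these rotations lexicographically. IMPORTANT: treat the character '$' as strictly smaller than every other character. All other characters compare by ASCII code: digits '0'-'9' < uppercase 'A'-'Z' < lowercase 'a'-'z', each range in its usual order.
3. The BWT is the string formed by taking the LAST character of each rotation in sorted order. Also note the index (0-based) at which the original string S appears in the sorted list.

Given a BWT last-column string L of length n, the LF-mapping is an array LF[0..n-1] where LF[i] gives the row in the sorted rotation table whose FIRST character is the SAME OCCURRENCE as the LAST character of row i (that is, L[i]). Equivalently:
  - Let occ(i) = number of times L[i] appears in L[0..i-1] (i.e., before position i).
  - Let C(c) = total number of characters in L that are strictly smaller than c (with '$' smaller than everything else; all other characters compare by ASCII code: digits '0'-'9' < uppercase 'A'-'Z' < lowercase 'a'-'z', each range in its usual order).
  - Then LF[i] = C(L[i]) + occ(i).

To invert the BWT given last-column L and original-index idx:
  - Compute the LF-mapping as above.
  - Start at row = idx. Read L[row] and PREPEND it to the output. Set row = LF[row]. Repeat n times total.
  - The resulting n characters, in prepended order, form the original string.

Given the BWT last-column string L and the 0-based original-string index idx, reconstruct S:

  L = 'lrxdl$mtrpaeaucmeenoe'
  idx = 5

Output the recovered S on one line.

Answer: emeraldcounterexampl$

Derivation:
LF mapping: 9 16 20 4 10 0 11 18 17 15 1 5 2 19 3 12 6 7 13 14 8
Walk LF starting at row 5, prepending L[row]:
  step 1: row=5, L[5]='$', prepend. Next row=LF[5]=0
  step 2: row=0, L[0]='l', prepend. Next row=LF[0]=9
  step 3: row=9, L[9]='p', prepend. Next row=LF[9]=15
  step 4: row=15, L[15]='m', prepend. Next row=LF[15]=12
  step 5: row=12, L[12]='a', prepend. Next row=LF[12]=2
  step 6: row=2, L[2]='x', prepend. Next row=LF[2]=20
  step 7: row=20, L[20]='e', prepend. Next row=LF[20]=8
  step 8: row=8, L[8]='r', prepend. Next row=LF[8]=17
  step 9: row=17, L[17]='e', prepend. Next row=LF[17]=7
  step 10: row=7, L[7]='t', prepend. Next row=LF[7]=18
  step 11: row=18, L[18]='n', prepend. Next row=LF[18]=13
  step 12: row=13, L[13]='u', prepend. Next row=LF[13]=19
  step 13: row=19, L[19]='o', prepend. Next row=LF[19]=14
  step 14: row=14, L[14]='c', prepend. Next row=LF[14]=3
  step 15: row=3, L[3]='d', prepend. Next row=LF[3]=4
  step 16: row=4, L[4]='l', prepend. Next row=LF[4]=10
  step 17: row=10, L[10]='a', prepend. Next row=LF[10]=1
  step 18: row=1, L[1]='r', prepend. Next row=LF[1]=16
  step 19: row=16, L[16]='e', prepend. Next row=LF[16]=6
  step 20: row=6, L[6]='m', prepend. Next row=LF[6]=11
  step 21: row=11, L[11]='e', prepend. Next row=LF[11]=5
Reversed output: emeraldcounterexampl$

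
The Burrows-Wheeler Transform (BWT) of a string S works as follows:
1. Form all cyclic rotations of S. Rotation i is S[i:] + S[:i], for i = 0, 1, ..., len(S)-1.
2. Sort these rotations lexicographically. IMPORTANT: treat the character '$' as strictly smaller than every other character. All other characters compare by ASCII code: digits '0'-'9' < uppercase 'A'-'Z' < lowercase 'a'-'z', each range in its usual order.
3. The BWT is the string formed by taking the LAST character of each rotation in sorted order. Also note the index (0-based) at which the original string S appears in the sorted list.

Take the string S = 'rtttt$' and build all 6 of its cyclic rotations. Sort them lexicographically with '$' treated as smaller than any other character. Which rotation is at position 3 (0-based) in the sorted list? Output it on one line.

All 6 rotations (rotation i = S[i:]+S[:i]):
  rot[0] = rtttt$
  rot[1] = tttt$r
  rot[2] = ttt$rt
  rot[3] = tt$rtt
  rot[4] = t$rttt
  rot[5] = $rtttt
Sorted (with $ < everything):
  sorted[0] = $rtttt
  sorted[1] = rtttt$
  sorted[2] = t$rttt
  sorted[3] = tt$rtt
  sorted[4] = ttt$rt
  sorted[5] = tttt$r
sorted[3] = tt$rtt

Answer: tt$rtt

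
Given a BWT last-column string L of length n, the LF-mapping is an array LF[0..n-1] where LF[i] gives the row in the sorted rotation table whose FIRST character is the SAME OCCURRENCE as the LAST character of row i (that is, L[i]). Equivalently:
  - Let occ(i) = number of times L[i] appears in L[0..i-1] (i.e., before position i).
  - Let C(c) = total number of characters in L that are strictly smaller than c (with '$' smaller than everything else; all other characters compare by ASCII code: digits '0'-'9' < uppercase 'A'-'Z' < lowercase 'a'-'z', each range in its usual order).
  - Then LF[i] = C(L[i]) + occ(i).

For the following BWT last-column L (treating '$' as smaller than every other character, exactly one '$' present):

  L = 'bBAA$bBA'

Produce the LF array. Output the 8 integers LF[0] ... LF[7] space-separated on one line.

Char counts: '$':1, 'A':3, 'B':2, 'b':2
C (first-col start): C('$')=0, C('A')=1, C('B')=4, C('b')=6
L[0]='b': occ=0, LF[0]=C('b')+0=6+0=6
L[1]='B': occ=0, LF[1]=C('B')+0=4+0=4
L[2]='A': occ=0, LF[2]=C('A')+0=1+0=1
L[3]='A': occ=1, LF[3]=C('A')+1=1+1=2
L[4]='$': occ=0, LF[4]=C('$')+0=0+0=0
L[5]='b': occ=1, LF[5]=C('b')+1=6+1=7
L[6]='B': occ=1, LF[6]=C('B')+1=4+1=5
L[7]='A': occ=2, LF[7]=C('A')+2=1+2=3

Answer: 6 4 1 2 0 7 5 3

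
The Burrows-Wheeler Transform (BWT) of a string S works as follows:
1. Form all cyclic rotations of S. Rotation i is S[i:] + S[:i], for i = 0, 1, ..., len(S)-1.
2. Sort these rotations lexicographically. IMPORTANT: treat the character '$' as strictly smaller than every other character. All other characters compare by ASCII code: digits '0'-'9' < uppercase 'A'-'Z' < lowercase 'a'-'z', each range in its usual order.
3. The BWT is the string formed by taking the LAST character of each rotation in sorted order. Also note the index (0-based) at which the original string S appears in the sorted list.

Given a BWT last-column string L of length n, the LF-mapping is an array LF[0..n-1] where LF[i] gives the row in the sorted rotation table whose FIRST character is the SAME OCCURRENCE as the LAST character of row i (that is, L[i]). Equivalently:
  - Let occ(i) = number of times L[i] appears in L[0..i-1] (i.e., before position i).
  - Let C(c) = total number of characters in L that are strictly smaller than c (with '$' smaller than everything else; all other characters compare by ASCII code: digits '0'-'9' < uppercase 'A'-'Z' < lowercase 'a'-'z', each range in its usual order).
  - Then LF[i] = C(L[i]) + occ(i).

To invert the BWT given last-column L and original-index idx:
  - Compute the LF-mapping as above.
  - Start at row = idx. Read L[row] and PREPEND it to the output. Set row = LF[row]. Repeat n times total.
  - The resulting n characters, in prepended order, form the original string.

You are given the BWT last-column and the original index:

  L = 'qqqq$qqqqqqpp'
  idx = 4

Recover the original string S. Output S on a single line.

Answer: qpqqqqpqqqqq$

Derivation:
LF mapping: 3 4 5 6 0 7 8 9 10 11 12 1 2
Walk LF starting at row 4, prepending L[row]:
  step 1: row=4, L[4]='$', prepend. Next row=LF[4]=0
  step 2: row=0, L[0]='q', prepend. Next row=LF[0]=3
  step 3: row=3, L[3]='q', prepend. Next row=LF[3]=6
  step 4: row=6, L[6]='q', prepend. Next row=LF[6]=8
  step 5: row=8, L[8]='q', prepend. Next row=LF[8]=10
  step 6: row=10, L[10]='q', prepend. Next row=LF[10]=12
  step 7: row=12, L[12]='p', prepend. Next row=LF[12]=2
  step 8: row=2, L[2]='q', prepend. Next row=LF[2]=5
  step 9: row=5, L[5]='q', prepend. Next row=LF[5]=7
  step 10: row=7, L[7]='q', prepend. Next row=LF[7]=9
  step 11: row=9, L[9]='q', prepend. Next row=LF[9]=11
  step 12: row=11, L[11]='p', prepend. Next row=LF[11]=1
  step 13: row=1, L[1]='q', prepend. Next row=LF[1]=4
Reversed output: qpqqqqpqqqqq$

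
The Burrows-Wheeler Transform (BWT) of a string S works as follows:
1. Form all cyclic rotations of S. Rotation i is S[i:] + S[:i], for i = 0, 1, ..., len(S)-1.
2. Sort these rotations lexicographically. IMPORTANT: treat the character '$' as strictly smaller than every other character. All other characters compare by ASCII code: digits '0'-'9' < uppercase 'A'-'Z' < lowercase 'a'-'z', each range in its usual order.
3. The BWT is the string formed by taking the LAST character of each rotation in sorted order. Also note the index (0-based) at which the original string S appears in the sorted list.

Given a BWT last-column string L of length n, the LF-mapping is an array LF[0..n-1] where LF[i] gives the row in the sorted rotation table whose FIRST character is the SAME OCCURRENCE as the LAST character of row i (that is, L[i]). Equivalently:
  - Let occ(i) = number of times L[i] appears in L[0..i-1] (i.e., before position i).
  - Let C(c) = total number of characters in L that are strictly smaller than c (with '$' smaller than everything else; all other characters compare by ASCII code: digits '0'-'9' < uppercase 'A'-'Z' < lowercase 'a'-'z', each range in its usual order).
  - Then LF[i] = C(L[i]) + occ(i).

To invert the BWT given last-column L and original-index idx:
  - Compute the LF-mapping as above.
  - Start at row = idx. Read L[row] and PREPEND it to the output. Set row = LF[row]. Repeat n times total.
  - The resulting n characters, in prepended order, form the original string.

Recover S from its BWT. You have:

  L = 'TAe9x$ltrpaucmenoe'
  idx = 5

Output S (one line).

LF mapping: 3 2 6 1 17 0 9 15 14 13 4 16 5 10 7 11 12 8
Walk LF starting at row 5, prepending L[row]:
  step 1: row=5, L[5]='$', prepend. Next row=LF[5]=0
  step 2: row=0, L[0]='T', prepend. Next row=LF[0]=3
  step 3: row=3, L[3]='9', prepend. Next row=LF[3]=1
  step 4: row=1, L[1]='A', prepend. Next row=LF[1]=2
  step 5: row=2, L[2]='e', prepend. Next row=LF[2]=6
  step 6: row=6, L[6]='l', prepend. Next row=LF[6]=9
  step 7: row=9, L[9]='p', prepend. Next row=LF[9]=13
  step 8: row=13, L[13]='m', prepend. Next row=LF[13]=10
  step 9: row=10, L[10]='a', prepend. Next row=LF[10]=4
  step 10: row=4, L[4]='x', prepend. Next row=LF[4]=17
  step 11: row=17, L[17]='e', prepend. Next row=LF[17]=8
  step 12: row=8, L[8]='r', prepend. Next row=LF[8]=14
  step 13: row=14, L[14]='e', prepend. Next row=LF[14]=7
  step 14: row=7, L[7]='t', prepend. Next row=LF[7]=15
  step 15: row=15, L[15]='n', prepend. Next row=LF[15]=11
  step 16: row=11, L[11]='u', prepend. Next row=LF[11]=16
  step 17: row=16, L[16]='o', prepend. Next row=LF[16]=12
  step 18: row=12, L[12]='c', prepend. Next row=LF[12]=5
Reversed output: counterexampleA9T$

Answer: counterexampleA9T$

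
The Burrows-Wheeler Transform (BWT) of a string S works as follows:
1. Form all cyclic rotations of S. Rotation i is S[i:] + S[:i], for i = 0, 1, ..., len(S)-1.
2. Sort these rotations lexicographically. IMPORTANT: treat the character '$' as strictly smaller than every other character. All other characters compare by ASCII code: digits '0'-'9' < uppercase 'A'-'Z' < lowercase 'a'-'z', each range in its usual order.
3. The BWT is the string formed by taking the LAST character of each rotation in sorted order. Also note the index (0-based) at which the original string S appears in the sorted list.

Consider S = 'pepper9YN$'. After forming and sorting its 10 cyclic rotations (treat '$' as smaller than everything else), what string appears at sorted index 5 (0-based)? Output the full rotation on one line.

Answer: er9YN$pepp

Derivation:
All 10 rotations (rotation i = S[i:]+S[:i]):
  rot[0] = pepper9YN$
  rot[1] = epper9YN$p
  rot[2] = pper9YN$pe
  rot[3] = per9YN$pep
  rot[4] = er9YN$pepp
  rot[5] = r9YN$peppe
  rot[6] = 9YN$pepper
  rot[7] = YN$pepper9
  rot[8] = N$pepper9Y
  rot[9] = $pepper9YN
Sorted (with $ < everything):
  sorted[0] = $pepper9YN
  sorted[1] = 9YN$pepper
  sorted[2] = N$pepper9Y
  sorted[3] = YN$pepper9
  sorted[4] = epper9YN$p
  sorted[5] = er9YN$pepp
  sorted[6] = pepper9YN$
  sorted[7] = per9YN$pep
  sorted[8] = pper9YN$pe
  sorted[9] = r9YN$peppe
sorted[5] = er9YN$pepp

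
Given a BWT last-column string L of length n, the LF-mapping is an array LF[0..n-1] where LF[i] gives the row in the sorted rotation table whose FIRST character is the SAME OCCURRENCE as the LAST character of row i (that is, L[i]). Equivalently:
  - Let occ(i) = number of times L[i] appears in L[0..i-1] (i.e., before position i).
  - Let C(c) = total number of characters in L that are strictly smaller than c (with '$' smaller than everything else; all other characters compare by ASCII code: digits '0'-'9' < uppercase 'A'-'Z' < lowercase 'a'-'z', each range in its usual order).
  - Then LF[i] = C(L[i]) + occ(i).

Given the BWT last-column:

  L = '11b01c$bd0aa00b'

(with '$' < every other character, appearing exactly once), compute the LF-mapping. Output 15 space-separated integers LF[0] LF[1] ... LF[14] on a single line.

Char counts: '$':1, '0':4, '1':3, 'a':2, 'b':3, 'c':1, 'd':1
C (first-col start): C('$')=0, C('0')=1, C('1')=5, C('a')=8, C('b')=10, C('c')=13, C('d')=14
L[0]='1': occ=0, LF[0]=C('1')+0=5+0=5
L[1]='1': occ=1, LF[1]=C('1')+1=5+1=6
L[2]='b': occ=0, LF[2]=C('b')+0=10+0=10
L[3]='0': occ=0, LF[3]=C('0')+0=1+0=1
L[4]='1': occ=2, LF[4]=C('1')+2=5+2=7
L[5]='c': occ=0, LF[5]=C('c')+0=13+0=13
L[6]='$': occ=0, LF[6]=C('$')+0=0+0=0
L[7]='b': occ=1, LF[7]=C('b')+1=10+1=11
L[8]='d': occ=0, LF[8]=C('d')+0=14+0=14
L[9]='0': occ=1, LF[9]=C('0')+1=1+1=2
L[10]='a': occ=0, LF[10]=C('a')+0=8+0=8
L[11]='a': occ=1, LF[11]=C('a')+1=8+1=9
L[12]='0': occ=2, LF[12]=C('0')+2=1+2=3
L[13]='0': occ=3, LF[13]=C('0')+3=1+3=4
L[14]='b': occ=2, LF[14]=C('b')+2=10+2=12

Answer: 5 6 10 1 7 13 0 11 14 2 8 9 3 4 12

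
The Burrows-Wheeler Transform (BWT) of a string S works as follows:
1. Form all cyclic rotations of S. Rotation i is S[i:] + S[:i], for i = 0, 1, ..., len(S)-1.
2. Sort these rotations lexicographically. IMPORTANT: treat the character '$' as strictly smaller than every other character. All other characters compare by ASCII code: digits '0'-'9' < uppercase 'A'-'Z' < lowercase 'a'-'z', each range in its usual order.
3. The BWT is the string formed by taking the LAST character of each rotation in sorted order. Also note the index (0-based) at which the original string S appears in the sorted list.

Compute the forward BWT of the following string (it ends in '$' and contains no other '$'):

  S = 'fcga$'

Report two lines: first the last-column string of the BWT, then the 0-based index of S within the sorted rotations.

All 5 rotations (rotation i = S[i:]+S[:i]):
  rot[0] = fcga$
  rot[1] = cga$f
  rot[2] = ga$fc
  rot[3] = a$fcg
  rot[4] = $fcga
Sorted (with $ < everything):
  sorted[0] = $fcga  (last char: 'a')
  sorted[1] = a$fcg  (last char: 'g')
  sorted[2] = cga$f  (last char: 'f')
  sorted[3] = fcga$  (last char: '$')
  sorted[4] = ga$fc  (last char: 'c')
Last column: agf$c
Original string S is at sorted index 3

Answer: agf$c
3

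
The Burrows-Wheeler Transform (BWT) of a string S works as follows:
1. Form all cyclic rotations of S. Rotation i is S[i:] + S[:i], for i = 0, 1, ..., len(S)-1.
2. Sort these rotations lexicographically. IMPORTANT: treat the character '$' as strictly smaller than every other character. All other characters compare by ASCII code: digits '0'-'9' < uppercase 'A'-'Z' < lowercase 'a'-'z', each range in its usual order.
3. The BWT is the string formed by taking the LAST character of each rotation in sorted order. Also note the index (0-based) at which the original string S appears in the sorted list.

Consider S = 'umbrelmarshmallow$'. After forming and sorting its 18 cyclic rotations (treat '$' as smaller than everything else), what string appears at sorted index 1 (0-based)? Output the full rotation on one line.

All 18 rotations (rotation i = S[i:]+S[:i]):
  rot[0] = umbrelmarshmallow$
  rot[1] = mbrelmarshmallow$u
  rot[2] = brelmarshmallow$um
  rot[3] = relmarshmallow$umb
  rot[4] = elmarshmallow$umbr
  rot[5] = lmarshmallow$umbre
  rot[6] = marshmallow$umbrel
  rot[7] = arshmallow$umbrelm
  rot[8] = rshmallow$umbrelma
  rot[9] = shmallow$umbrelmar
  rot[10] = hmallow$umbrelmars
  rot[11] = mallow$umbrelmarsh
  rot[12] = allow$umbrelmarshm
  rot[13] = llow$umbrelmarshma
  rot[14] = low$umbrelmarshmal
  rot[15] = ow$umbrelmarshmall
  rot[16] = w$umbrelmarshmallo
  rot[17] = $umbrelmarshmallow
Sorted (with $ < everything):
  sorted[0] = $umbrelmarshmallow
  sorted[1] = allow$umbrelmarshm
  sorted[2] = arshmallow$umbrelm
  sorted[3] = brelmarshmallow$um
  sorted[4] = elmarshmallow$umbr
  sorted[5] = hmallow$umbrelmars
  sorted[6] = llow$umbrelmarshma
  sorted[7] = lmarshmallow$umbre
  sorted[8] = low$umbrelmarshmal
  sorted[9] = mallow$umbrelmarsh
  sorted[10] = marshmallow$umbrel
  sorted[11] = mbrelmarshmallow$u
  sorted[12] = ow$umbrelmarshmall
  sorted[13] = relmarshmallow$umb
  sorted[14] = rshmallow$umbrelma
  sorted[15] = shmallow$umbrelmar
  sorted[16] = umbrelmarshmallow$
  sorted[17] = w$umbrelmarshmallo
sorted[1] = allow$umbrelmarshm

Answer: allow$umbrelmarshm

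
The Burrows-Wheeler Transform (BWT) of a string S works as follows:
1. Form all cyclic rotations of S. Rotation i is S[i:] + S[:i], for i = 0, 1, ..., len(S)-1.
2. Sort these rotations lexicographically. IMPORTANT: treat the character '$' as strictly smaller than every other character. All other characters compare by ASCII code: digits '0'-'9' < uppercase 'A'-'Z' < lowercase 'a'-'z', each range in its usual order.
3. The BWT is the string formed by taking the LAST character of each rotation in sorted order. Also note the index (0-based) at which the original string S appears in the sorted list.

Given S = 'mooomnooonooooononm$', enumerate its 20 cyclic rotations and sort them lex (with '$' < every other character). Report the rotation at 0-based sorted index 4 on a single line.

All 20 rotations (rotation i = S[i:]+S[:i]):
  rot[0] = mooomnooonooooononm$
  rot[1] = ooomnooonooooononm$m
  rot[2] = oomnooonooooononm$mo
  rot[3] = omnooonooooononm$moo
  rot[4] = mnooonooooononm$mooo
  rot[5] = nooonooooononm$mooom
  rot[6] = ooonooooononm$mooomn
  rot[7] = oonooooononm$mooomno
  rot[8] = onooooononm$mooomnoo
  rot[9] = nooooononm$mooomnooo
  rot[10] = ooooononm$mooomnooon
  rot[11] = oooononm$mooomnooono
  rot[12] = ooononm$mooomnooonoo
  rot[13] = oononm$mooomnooonooo
  rot[14] = ononm$mooomnooonoooo
  rot[15] = nonm$mooomnooonooooo
  rot[16] = onm$mooomnooonooooon
  rot[17] = nm$mooomnooonooooono
  rot[18] = m$mooomnooonooooonon
  rot[19] = $mooomnooonooooononm
Sorted (with $ < everything):
  sorted[0] = $mooomnooonooooononm
  sorted[1] = m$mooomnooonooooonon
  sorted[2] = mnooonooooononm$mooo
  sorted[3] = mooomnooonooooononm$
  sorted[4] = nm$mooomnooonooooono
  sorted[5] = nonm$mooomnooonooooo
  sorted[6] = nooonooooononm$mooom
  sorted[7] = nooooononm$mooomnooo
  sorted[8] = omnooonooooononm$moo
  sorted[9] = onm$mooomnooonooooon
  sorted[10] = ononm$mooomnooonoooo
  sorted[11] = onooooononm$mooomnoo
  sorted[12] = oomnooonooooononm$mo
  sorted[13] = oononm$mooomnooonooo
  sorted[14] = oonooooononm$mooomno
  sorted[15] = ooomnooonooooononm$m
  sorted[16] = ooononm$mooomnooonoo
  sorted[17] = ooonooooononm$mooomn
  sorted[18] = oooononm$mooomnooono
  sorted[19] = ooooononm$mooomnooon
sorted[4] = nm$mooomnooonooooono

Answer: nm$mooomnooonooooono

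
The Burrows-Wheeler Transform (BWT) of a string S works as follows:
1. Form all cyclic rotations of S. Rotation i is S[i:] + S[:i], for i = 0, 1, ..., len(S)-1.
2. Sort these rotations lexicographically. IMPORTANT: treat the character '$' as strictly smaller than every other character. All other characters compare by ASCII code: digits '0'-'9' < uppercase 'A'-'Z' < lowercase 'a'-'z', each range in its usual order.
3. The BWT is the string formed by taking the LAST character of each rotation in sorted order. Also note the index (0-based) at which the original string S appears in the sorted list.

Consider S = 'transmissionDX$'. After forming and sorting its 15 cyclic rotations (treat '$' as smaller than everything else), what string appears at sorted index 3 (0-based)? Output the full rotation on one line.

All 15 rotations (rotation i = S[i:]+S[:i]):
  rot[0] = transmissionDX$
  rot[1] = ransmissionDX$t
  rot[2] = ansmissionDX$tr
  rot[3] = nsmissionDX$tra
  rot[4] = smissionDX$tran
  rot[5] = missionDX$trans
  rot[6] = issionDX$transm
  rot[7] = ssionDX$transmi
  rot[8] = sionDX$transmis
  rot[9] = ionDX$transmiss
  rot[10] = onDX$transmissi
  rot[11] = nDX$transmissio
  rot[12] = DX$transmission
  rot[13] = X$transmissionD
  rot[14] = $transmissionDX
Sorted (with $ < everything):
  sorted[0] = $transmissionDX
  sorted[1] = DX$transmission
  sorted[2] = X$transmissionD
  sorted[3] = ansmissionDX$tr
  sorted[4] = ionDX$transmiss
  sorted[5] = issionDX$transm
  sorted[6] = missionDX$trans
  sorted[7] = nDX$transmissio
  sorted[8] = nsmissionDX$tra
  sorted[9] = onDX$transmissi
  sorted[10] = ransmissionDX$t
  sorted[11] = sionDX$transmis
  sorted[12] = smissionDX$tran
  sorted[13] = ssionDX$transmi
  sorted[14] = transmissionDX$
sorted[3] = ansmissionDX$tr

Answer: ansmissionDX$tr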